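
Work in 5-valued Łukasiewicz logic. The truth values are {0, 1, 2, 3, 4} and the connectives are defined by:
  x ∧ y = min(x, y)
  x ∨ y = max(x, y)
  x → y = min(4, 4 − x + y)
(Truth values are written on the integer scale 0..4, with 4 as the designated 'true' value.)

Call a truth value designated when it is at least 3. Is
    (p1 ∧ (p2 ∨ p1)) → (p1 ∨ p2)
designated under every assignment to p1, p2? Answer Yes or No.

At p1 = 3, p2 = 3, for instance:
p2 ∨ p1 = 3 ∨ 3 = 3
p1 ∧ (p2 ∨ p1) = 3 ∧ 3 = 3
p1 ∨ p2 = 3 ∨ 3 = 3
(p1 ∧ (p2 ∨ p1)) → (p1 ∨ p2) = 3 → 3 = 4
and checking the remaining 24 assignments likewise gives ≥ 3 in every case.

Yes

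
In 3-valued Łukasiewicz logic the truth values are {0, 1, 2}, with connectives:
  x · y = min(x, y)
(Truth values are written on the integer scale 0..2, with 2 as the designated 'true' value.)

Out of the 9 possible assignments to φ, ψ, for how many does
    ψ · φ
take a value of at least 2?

φ = 0, ψ = 0 ↦ 0  <
φ = 0, ψ = 1 ↦ 0  <
φ = 0, ψ = 2 ↦ 0  <
φ = 1, ψ = 0 ↦ 0  <
φ = 1, ψ = 1 ↦ 1  <
φ = 1, ψ = 2 ↦ 1  <
φ = 2, ψ = 0 ↦ 0  <
φ = 2, ψ = 1 ↦ 1  <
φ = 2, ψ = 2 ↦ 2  ≥
So 1 of the 9 assignments meets the threshold.

1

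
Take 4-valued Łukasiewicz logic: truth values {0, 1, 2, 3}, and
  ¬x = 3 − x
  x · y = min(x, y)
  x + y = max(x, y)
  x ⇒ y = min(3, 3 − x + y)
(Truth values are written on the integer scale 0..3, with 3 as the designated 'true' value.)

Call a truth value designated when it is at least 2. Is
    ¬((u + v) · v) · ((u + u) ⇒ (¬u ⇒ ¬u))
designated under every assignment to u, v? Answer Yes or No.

Counterexample: take u = 0, v = 2.
u + v = 0 + 2 = 2
(u + v) · v = 2 · 2 = 2
¬((u + v) · v) = ¬2 = 1
u + u = 0 + 0 = 0
¬u = ¬0 = 3
¬u = ¬0 = 3
¬u ⇒ ¬u = 3 ⇒ 3 = 3
(u + u) ⇒ (¬u ⇒ ¬u) = 0 ⇒ 3 = 3
¬((u + v) · v) · ((u + u) ⇒ (¬u ⇒ ¬u)) = 1 · 3 = 1
This gives 1, which is below 2.

No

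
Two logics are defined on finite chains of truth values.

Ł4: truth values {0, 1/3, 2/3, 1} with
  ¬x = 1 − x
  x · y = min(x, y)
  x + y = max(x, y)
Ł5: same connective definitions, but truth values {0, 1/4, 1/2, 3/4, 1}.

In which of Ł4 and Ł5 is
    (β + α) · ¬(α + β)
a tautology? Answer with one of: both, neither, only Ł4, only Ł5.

In Ł4: at α = 0, β = 0 the value is 0 — not a tautology.
In Ł5: at α = 0, β = 0 the value is 0 — not a tautology.

neither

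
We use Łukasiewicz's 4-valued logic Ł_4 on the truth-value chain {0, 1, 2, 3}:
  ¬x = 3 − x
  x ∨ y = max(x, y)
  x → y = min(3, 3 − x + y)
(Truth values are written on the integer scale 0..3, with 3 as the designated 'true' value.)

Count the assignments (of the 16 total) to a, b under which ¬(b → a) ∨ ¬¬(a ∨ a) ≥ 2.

a = 0, b = 0 ↦ 0  <
a = 0, b = 1 ↦ 1  <
a = 0, b = 2 ↦ 2  ≥
a = 0, b = 3 ↦ 3  ≥
a = 1, b = 0 ↦ 1  <
a = 1, b = 1 ↦ 1  <
a = 1, b = 2 ↦ 1  <
a = 1, b = 3 ↦ 2  ≥
a = 2, b = 0 ↦ 2  ≥
a = 2, b = 1 ↦ 2  ≥
a = 2, b = 2 ↦ 2  ≥
a = 2, b = 3 ↦ 2  ≥
a = 3, b = 0 ↦ 3  ≥
a = 3, b = 1 ↦ 3  ≥
a = 3, b = 2 ↦ 3  ≥
a = 3, b = 3 ↦ 3  ≥
So 11 of the 16 assignments meet the threshold.

11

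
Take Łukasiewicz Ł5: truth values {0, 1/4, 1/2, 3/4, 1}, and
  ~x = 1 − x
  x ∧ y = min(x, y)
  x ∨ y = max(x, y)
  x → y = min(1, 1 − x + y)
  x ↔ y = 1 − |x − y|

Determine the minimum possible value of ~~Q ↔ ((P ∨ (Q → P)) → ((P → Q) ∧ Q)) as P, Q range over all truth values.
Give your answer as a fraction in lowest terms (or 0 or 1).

1/2

Take P = 0, Q = 1/2:
~Q = ~1/2 = 1/2
~~Q = ~1/2 = 1/2
Q → P = 1/2 → 0 = 1/2
P ∨ (Q → P) = 0 ∨ 1/2 = 1/2
P → Q = 0 → 1/2 = 1
(P → Q) ∧ Q = 1 ∧ 1/2 = 1/2
(P ∨ (Q → P)) → ((P → Q) ∧ Q) = 1/2 → 1/2 = 1
~~Q ↔ ((P ∨ (Q → P)) → ((P → Q) ∧ Q)) = 1/2 ↔ 1 = 1/2
No assignment yields a value below 1/2, so this is the minimum.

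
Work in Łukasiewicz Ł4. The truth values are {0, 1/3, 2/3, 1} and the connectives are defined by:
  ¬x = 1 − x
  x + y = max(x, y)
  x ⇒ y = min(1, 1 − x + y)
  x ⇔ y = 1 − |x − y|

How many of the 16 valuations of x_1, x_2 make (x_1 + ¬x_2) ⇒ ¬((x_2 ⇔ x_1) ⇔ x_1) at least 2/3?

10

x_1 = 0, x_2 = 0 ↦ 1  ≥
x_1 = 0, x_2 = 1/3 ↦ 1  ≥
x_1 = 0, x_2 = 2/3 ↦ 1  ≥
x_1 = 0, x_2 = 1 ↦ 1  ≥
x_1 = 1/3, x_2 = 0 ↦ 1/3  <
x_1 = 1/3, x_2 = 1/3 ↦ 1  ≥
x_1 = 1/3, x_2 = 2/3 ↦ 1  ≥
x_1 = 1/3, x_2 = 1 ↦ 2/3  ≥
x_1 = 2/3, x_2 = 0 ↦ 1/3  <
x_1 = 2/3, x_2 = 1/3 ↦ 1/3  <
x_1 = 2/3, x_2 = 2/3 ↦ 2/3  ≥
x_1 = 2/3, x_2 = 1 ↦ 1/3  <
x_1 = 1, x_2 = 0 ↦ 1  ≥
x_1 = 1, x_2 = 1/3 ↦ 2/3  ≥
x_1 = 1, x_2 = 2/3 ↦ 1/3  <
x_1 = 1, x_2 = 1 ↦ 0  <
So 10 of the 16 assignments meet the threshold.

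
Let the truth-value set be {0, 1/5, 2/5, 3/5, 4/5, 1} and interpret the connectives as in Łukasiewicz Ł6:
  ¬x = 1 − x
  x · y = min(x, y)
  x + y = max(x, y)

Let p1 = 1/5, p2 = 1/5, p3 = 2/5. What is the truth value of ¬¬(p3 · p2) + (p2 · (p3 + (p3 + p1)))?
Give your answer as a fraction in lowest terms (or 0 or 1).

1/5

p3 · p2 = 2/5 · 1/5 = 1/5
¬(p3 · p2) = ¬1/5 = 4/5
¬¬(p3 · p2) = ¬4/5 = 1/5
p3 + p1 = 2/5 + 1/5 = 2/5
p3 + (p3 + p1) = 2/5 + 2/5 = 2/5
p2 · (p3 + (p3 + p1)) = 1/5 · 2/5 = 1/5
¬¬(p3 · p2) + (p2 · (p3 + (p3 + p1))) = 1/5 + 1/5 = 1/5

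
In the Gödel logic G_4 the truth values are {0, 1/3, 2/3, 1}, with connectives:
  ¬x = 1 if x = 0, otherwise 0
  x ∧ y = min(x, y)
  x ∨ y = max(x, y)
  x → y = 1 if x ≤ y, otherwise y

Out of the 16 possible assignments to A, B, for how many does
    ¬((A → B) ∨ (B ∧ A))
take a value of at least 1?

A = 0, B = 0 ↦ 0  <
A = 0, B = 1/3 ↦ 0  <
A = 0, B = 2/3 ↦ 0  <
A = 0, B = 1 ↦ 0  <
A = 1/3, B = 0 ↦ 1  ≥
A = 1/3, B = 1/3 ↦ 0  <
A = 1/3, B = 2/3 ↦ 0  <
A = 1/3, B = 1 ↦ 0  <
A = 2/3, B = 0 ↦ 1  ≥
A = 2/3, B = 1/3 ↦ 0  <
A = 2/3, B = 2/3 ↦ 0  <
A = 2/3, B = 1 ↦ 0  <
A = 1, B = 0 ↦ 1  ≥
A = 1, B = 1/3 ↦ 0  <
A = 1, B = 2/3 ↦ 0  <
A = 1, B = 1 ↦ 0  <
So 3 of the 16 assignments meet the threshold.

3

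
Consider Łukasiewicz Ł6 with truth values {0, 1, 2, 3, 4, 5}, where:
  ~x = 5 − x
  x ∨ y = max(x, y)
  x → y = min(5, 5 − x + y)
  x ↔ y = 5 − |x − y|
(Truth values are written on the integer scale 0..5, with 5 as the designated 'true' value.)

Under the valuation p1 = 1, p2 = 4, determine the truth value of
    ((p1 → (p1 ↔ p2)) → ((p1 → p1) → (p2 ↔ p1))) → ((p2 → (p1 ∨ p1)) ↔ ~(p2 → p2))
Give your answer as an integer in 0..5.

5

p1 ↔ p2 = 1 ↔ 4 = 2
p1 → (p1 ↔ p2) = 1 → 2 = 5
p1 → p1 = 1 → 1 = 5
p2 ↔ p1 = 4 ↔ 1 = 2
(p1 → p1) → (p2 ↔ p1) = 5 → 2 = 2
(p1 → (p1 ↔ p2)) → ((p1 → p1) → (p2 ↔ p1)) = 5 → 2 = 2
p1 ∨ p1 = 1 ∨ 1 = 1
p2 → (p1 ∨ p1) = 4 → 1 = 2
p2 → p2 = 4 → 4 = 5
~(p2 → p2) = ~5 = 0
(p2 → (p1 ∨ p1)) ↔ ~(p2 → p2) = 2 ↔ 0 = 3
((p1 → (p1 ↔ p2)) → ((p1 → p1) → (p2 ↔ p1))) → ((p2 → (p1 ∨ p1)) ↔ ~(p2 → p2)) = 2 → 3 = 5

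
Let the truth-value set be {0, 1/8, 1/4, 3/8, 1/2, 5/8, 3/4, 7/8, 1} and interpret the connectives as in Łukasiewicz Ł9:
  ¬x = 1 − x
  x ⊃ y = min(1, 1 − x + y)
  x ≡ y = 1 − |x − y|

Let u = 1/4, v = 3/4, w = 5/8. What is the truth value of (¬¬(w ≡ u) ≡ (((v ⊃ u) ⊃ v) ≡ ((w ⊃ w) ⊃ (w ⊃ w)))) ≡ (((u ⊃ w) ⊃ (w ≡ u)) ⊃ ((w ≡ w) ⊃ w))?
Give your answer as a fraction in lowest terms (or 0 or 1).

w ≡ u = 5/8 ≡ 1/4 = 5/8
¬(w ≡ u) = ¬5/8 = 3/8
¬¬(w ≡ u) = ¬3/8 = 5/8
v ⊃ u = 3/4 ⊃ 1/4 = 1/2
(v ⊃ u) ⊃ v = 1/2 ⊃ 3/4 = 1
w ⊃ w = 5/8 ⊃ 5/8 = 1
w ⊃ w = 5/8 ⊃ 5/8 = 1
(w ⊃ w) ⊃ (w ⊃ w) = 1 ⊃ 1 = 1
((v ⊃ u) ⊃ v) ≡ ((w ⊃ w) ⊃ (w ⊃ w)) = 1 ≡ 1 = 1
¬¬(w ≡ u) ≡ (((v ⊃ u) ⊃ v) ≡ ((w ⊃ w) ⊃ (w ⊃ w))) = 5/8 ≡ 1 = 5/8
u ⊃ w = 1/4 ⊃ 5/8 = 1
w ≡ u = 5/8 ≡ 1/4 = 5/8
(u ⊃ w) ⊃ (w ≡ u) = 1 ⊃ 5/8 = 5/8
w ≡ w = 5/8 ≡ 5/8 = 1
(w ≡ w) ⊃ w = 1 ⊃ 5/8 = 5/8
((u ⊃ w) ⊃ (w ≡ u)) ⊃ ((w ≡ w) ⊃ w) = 5/8 ⊃ 5/8 = 1
(¬¬(w ≡ u) ≡ (((v ⊃ u) ⊃ v) ≡ ((w ⊃ w) ⊃ (w ⊃ w)))) ≡ (((u ⊃ w) ⊃ (w ≡ u)) ⊃ ((w ≡ w) ⊃ w)) = 5/8 ≡ 1 = 5/8

5/8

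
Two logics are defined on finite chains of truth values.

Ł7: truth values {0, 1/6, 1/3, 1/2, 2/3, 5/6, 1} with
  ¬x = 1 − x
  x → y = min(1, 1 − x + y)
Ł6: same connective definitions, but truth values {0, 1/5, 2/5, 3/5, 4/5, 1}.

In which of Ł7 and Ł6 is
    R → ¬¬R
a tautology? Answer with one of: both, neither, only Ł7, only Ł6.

both

In Ł7: every assignment gives 1 — tautology.
In Ł6: every assignment gives 1 — tautology.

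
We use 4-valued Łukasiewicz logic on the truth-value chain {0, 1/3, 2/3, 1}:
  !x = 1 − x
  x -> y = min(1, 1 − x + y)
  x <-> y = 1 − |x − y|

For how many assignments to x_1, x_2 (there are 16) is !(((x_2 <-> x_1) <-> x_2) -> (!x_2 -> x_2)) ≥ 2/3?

2

x_1 = 0, x_2 = 0 ↦ 0  <
x_1 = 0, x_2 = 1/3 ↦ 0  <
x_1 = 0, x_2 = 2/3 ↦ 0  <
x_1 = 0, x_2 = 1 ↦ 0  <
x_1 = 1/3, x_2 = 0 ↦ 1/3  <
x_1 = 1/3, x_2 = 1/3 ↦ 0  <
x_1 = 1/3, x_2 = 2/3 ↦ 0  <
x_1 = 1/3, x_2 = 1 ↦ 0  <
x_1 = 2/3, x_2 = 0 ↦ 2/3  ≥
x_1 = 2/3, x_2 = 1/3 ↦ 0  <
x_1 = 2/3, x_2 = 2/3 ↦ 0  <
x_1 = 2/3, x_2 = 1 ↦ 0  <
x_1 = 1, x_2 = 0 ↦ 1  ≥
x_1 = 1, x_2 = 1/3 ↦ 1/3  <
x_1 = 1, x_2 = 2/3 ↦ 0  <
x_1 = 1, x_2 = 1 ↦ 0  <
So 2 of the 16 assignments meet the threshold.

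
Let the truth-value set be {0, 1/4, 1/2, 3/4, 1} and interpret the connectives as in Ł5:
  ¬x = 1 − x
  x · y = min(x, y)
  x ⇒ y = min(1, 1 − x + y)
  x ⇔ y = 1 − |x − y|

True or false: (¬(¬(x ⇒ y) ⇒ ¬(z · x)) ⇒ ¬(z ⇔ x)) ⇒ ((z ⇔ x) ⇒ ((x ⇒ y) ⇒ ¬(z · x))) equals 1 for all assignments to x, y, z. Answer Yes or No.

Counterexample: take x = 1/4, y = 1/4, z = 1/4.
x ⇒ y = 1/4 ⇒ 1/4 = 1
¬(x ⇒ y) = ¬1 = 0
z · x = 1/4 · 1/4 = 1/4
¬(z · x) = ¬1/4 = 3/4
¬(x ⇒ y) ⇒ ¬(z · x) = 0 ⇒ 3/4 = 1
¬(¬(x ⇒ y) ⇒ ¬(z · x)) = ¬1 = 0
z ⇔ x = 1/4 ⇔ 1/4 = 1
¬(z ⇔ x) = ¬1 = 0
¬(¬(x ⇒ y) ⇒ ¬(z · x)) ⇒ ¬(z ⇔ x) = 0 ⇒ 0 = 1
z ⇔ x = 1/4 ⇔ 1/4 = 1
x ⇒ y = 1/4 ⇒ 1/4 = 1
z · x = 1/4 · 1/4 = 1/4
¬(z · x) = ¬1/4 = 3/4
(x ⇒ y) ⇒ ¬(z · x) = 1 ⇒ 3/4 = 3/4
(z ⇔ x) ⇒ ((x ⇒ y) ⇒ ¬(z · x)) = 1 ⇒ 3/4 = 3/4
(¬(¬(x ⇒ y) ⇒ ¬(z · x)) ⇒ ¬(z ⇔ x)) ⇒ ((z ⇔ x) ⇒ ((x ⇒ y) ⇒ ¬(z · x))) = 1 ⇒ 3/4 = 3/4
This gives 3/4 ≠ 1.

No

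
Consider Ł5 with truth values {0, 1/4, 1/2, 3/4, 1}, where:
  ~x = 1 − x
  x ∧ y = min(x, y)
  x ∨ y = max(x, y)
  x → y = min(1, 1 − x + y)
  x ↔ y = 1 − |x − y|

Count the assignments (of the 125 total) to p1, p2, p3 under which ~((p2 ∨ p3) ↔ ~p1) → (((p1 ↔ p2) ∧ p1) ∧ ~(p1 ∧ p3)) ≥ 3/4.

value 1: 78 assignments (counts)
value 3/4: 19 assignments (counts)
value 1/2: 17 assignments
value 1/4: 5 assignments
value 0: 6 assignments
So 97 of the 125 assignments meet the threshold.

97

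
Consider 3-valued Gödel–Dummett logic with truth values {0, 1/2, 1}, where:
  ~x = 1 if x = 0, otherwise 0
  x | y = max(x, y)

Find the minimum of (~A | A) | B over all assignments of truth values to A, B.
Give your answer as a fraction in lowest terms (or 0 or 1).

Take A = 1/2, B = 0:
~A = ~1/2 = 0
~A | A = 0 | 1/2 = 1/2
(~A | A) | B = 1/2 | 0 = 1/2
No assignment yields a value below 1/2, so this is the minimum.

1/2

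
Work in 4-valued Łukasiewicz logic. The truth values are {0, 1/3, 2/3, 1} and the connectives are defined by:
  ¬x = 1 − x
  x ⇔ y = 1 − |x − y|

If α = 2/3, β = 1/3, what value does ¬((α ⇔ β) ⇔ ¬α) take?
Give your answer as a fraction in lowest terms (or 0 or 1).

1/3

α ⇔ β = 2/3 ⇔ 1/3 = 2/3
¬α = ¬2/3 = 1/3
(α ⇔ β) ⇔ ¬α = 2/3 ⇔ 1/3 = 2/3
¬((α ⇔ β) ⇔ ¬α) = ¬2/3 = 1/3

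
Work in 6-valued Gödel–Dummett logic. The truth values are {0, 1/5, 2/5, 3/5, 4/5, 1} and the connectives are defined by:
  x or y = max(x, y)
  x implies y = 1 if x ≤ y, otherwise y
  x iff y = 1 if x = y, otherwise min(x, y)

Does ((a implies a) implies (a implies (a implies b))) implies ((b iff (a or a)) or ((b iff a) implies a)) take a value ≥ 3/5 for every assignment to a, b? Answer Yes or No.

At a = 1, b = 1/5, for instance:
a implies a = 1 implies 1 = 1
a implies b = 1 implies 1/5 = 1/5
a implies (a implies b) = 1 implies 1/5 = 1/5
(a implies a) implies (a implies (a implies b)) = 1 implies 1/5 = 1/5
a or a = 1 or 1 = 1
b iff (a or a) = 1/5 iff 1 = 1/5
b iff a = 1/5 iff 1 = 1/5
(b iff a) implies a = 1/5 implies 1 = 1
(b iff (a or a)) or ((b iff a) implies a) = 1/5 or 1 = 1
((a implies a) implies (a implies (a implies b))) implies ((b iff (a or a)) or ((b iff a) implies a)) = 1/5 implies 1 = 1
and checking the remaining 35 assignments likewise gives ≥ 3/5 in every case.

Yes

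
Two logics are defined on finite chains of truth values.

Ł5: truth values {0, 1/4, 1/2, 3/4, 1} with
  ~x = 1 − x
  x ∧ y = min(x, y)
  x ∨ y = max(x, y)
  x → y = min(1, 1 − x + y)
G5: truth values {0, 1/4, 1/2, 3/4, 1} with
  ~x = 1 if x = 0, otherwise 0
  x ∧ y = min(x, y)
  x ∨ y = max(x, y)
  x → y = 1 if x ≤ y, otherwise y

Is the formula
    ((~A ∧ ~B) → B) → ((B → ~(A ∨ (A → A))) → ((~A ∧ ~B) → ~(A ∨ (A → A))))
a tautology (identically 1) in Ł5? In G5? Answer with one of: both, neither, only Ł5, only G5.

In Ł5: every assignment gives 1 — tautology.
In G5: every assignment gives 1 — tautology.

both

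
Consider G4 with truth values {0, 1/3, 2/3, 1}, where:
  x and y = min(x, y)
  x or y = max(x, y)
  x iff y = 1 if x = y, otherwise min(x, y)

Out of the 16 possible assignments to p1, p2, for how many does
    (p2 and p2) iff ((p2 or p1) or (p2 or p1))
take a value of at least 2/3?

11

p1 = 0, p2 = 0 ↦ 1  ≥
p1 = 0, p2 = 1/3 ↦ 1  ≥
p1 = 0, p2 = 2/3 ↦ 1  ≥
p1 = 0, p2 = 1 ↦ 1  ≥
p1 = 1/3, p2 = 0 ↦ 0  <
p1 = 1/3, p2 = 1/3 ↦ 1  ≥
p1 = 1/3, p2 = 2/3 ↦ 1  ≥
p1 = 1/3, p2 = 1 ↦ 1  ≥
p1 = 2/3, p2 = 0 ↦ 0  <
p1 = 2/3, p2 = 1/3 ↦ 1/3  <
p1 = 2/3, p2 = 2/3 ↦ 1  ≥
p1 = 2/3, p2 = 1 ↦ 1  ≥
p1 = 1, p2 = 0 ↦ 0  <
p1 = 1, p2 = 1/3 ↦ 1/3  <
p1 = 1, p2 = 2/3 ↦ 2/3  ≥
p1 = 1, p2 = 1 ↦ 1  ≥
So 11 of the 16 assignments meet the threshold.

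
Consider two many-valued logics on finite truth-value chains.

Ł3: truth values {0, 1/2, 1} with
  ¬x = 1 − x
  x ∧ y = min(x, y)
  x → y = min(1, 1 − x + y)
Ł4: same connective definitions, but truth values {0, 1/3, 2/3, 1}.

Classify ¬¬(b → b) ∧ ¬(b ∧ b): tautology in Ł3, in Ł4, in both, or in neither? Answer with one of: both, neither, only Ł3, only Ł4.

In Ł3: at b = 1/2 the value is 1/2 — not a tautology.
In Ł4: at b = 1/3 the value is 2/3 — not a tautology.

neither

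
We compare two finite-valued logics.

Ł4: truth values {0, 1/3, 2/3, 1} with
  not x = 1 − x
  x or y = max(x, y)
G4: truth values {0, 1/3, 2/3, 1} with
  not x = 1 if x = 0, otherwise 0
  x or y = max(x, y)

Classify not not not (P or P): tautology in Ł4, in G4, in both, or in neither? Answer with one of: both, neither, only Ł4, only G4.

neither

In Ł4: at P = 1/3 the value is 2/3 — not a tautology.
In G4: at P = 1/3 the value is 0 — not a tautology.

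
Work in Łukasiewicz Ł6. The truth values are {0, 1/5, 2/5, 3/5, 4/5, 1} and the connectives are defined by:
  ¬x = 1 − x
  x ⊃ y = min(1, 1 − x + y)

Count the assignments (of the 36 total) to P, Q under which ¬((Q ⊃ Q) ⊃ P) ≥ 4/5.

value 1: 6 assignments (counts)
value 4/5: 6 assignments (counts)
value 3/5: 6 assignments
value 2/5: 6 assignments
value 1/5: 6 assignments
value 0: 6 assignments
So 12 of the 36 assignments meet the threshold.

12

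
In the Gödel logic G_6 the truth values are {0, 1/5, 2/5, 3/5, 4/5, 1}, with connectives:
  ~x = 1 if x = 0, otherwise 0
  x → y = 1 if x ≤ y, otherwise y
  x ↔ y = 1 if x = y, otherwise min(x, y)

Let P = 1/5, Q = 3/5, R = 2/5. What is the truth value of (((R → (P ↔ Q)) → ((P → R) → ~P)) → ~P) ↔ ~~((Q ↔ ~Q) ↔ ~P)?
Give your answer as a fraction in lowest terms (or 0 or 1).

P ↔ Q = 1/5 ↔ 3/5 = 1/5
R → (P ↔ Q) = 2/5 → 1/5 = 1/5
P → R = 1/5 → 2/5 = 1
~P = ~1/5 = 0
(P → R) → ~P = 1 → 0 = 0
(R → (P ↔ Q)) → ((P → R) → ~P) = 1/5 → 0 = 0
~P = ~1/5 = 0
((R → (P ↔ Q)) → ((P → R) → ~P)) → ~P = 0 → 0 = 1
~Q = ~3/5 = 0
Q ↔ ~Q = 3/5 ↔ 0 = 0
~P = ~1/5 = 0
(Q ↔ ~Q) ↔ ~P = 0 ↔ 0 = 1
~((Q ↔ ~Q) ↔ ~P) = ~1 = 0
~~((Q ↔ ~Q) ↔ ~P) = ~0 = 1
(((R → (P ↔ Q)) → ((P → R) → ~P)) → ~P) ↔ ~~((Q ↔ ~Q) ↔ ~P) = 1 ↔ 1 = 1

1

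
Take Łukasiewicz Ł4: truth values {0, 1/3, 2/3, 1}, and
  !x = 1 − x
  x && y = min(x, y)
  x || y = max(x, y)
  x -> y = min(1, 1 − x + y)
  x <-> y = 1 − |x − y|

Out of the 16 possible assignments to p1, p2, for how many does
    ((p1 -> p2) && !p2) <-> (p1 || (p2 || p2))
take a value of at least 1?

1

p1 = 0, p2 = 0 ↦ 0  <
p1 = 0, p2 = 1/3 ↦ 2/3  <
p1 = 0, p2 = 2/3 ↦ 2/3  <
p1 = 0, p2 = 1 ↦ 0  <
p1 = 1/3, p2 = 0 ↦ 2/3  <
p1 = 1/3, p2 = 1/3 ↦ 2/3  <
p1 = 1/3, p2 = 2/3 ↦ 2/3  <
p1 = 1/3, p2 = 1 ↦ 0  <
p1 = 2/3, p2 = 0 ↦ 2/3  <
p1 = 2/3, p2 = 1/3 ↦ 1  ≥
p1 = 2/3, p2 = 2/3 ↦ 2/3  <
p1 = 2/3, p2 = 1 ↦ 0  <
p1 = 1, p2 = 0 ↦ 0  <
p1 = 1, p2 = 1/3 ↦ 1/3  <
p1 = 1, p2 = 2/3 ↦ 1/3  <
p1 = 1, p2 = 1 ↦ 0  <
So 1 of the 16 assignments meets the threshold.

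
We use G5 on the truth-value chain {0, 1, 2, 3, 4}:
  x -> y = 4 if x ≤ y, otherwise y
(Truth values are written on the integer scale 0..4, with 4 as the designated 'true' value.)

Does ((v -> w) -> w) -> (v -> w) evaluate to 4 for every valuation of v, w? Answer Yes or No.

No

Counterexample: take v = 1, w = 0.
v -> w = 1 -> 0 = 0
(v -> w) -> w = 0 -> 0 = 4
v -> w = 1 -> 0 = 0
((v -> w) -> w) -> (v -> w) = 4 -> 0 = 0
This gives 0 ≠ 4.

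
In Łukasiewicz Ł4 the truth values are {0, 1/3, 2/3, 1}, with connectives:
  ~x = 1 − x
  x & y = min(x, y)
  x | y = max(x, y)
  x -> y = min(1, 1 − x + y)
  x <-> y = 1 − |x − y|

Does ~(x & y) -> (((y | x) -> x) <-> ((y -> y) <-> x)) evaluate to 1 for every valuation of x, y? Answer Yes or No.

Counterexample: take x = 0, y = 0.
x & y = 0 & 0 = 0
~(x & y) = ~0 = 1
y | x = 0 | 0 = 0
(y | x) -> x = 0 -> 0 = 1
y -> y = 0 -> 0 = 1
(y -> y) <-> x = 1 <-> 0 = 0
((y | x) -> x) <-> ((y -> y) <-> x) = 1 <-> 0 = 0
~(x & y) -> (((y | x) -> x) <-> ((y -> y) <-> x)) = 1 -> 0 = 0
This gives 0 ≠ 1.

No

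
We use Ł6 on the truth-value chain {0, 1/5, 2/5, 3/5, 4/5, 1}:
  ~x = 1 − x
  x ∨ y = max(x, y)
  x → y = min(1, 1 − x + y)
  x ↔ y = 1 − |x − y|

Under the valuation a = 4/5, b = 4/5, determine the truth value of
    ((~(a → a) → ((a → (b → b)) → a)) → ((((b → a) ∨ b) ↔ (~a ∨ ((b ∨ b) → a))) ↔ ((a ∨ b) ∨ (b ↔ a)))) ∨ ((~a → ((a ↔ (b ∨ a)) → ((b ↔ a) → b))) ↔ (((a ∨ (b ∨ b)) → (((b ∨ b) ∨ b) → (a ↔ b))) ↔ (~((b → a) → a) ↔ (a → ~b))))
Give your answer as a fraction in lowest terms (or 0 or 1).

a → a = 4/5 → 4/5 = 1
~(a → a) = ~1 = 0
b → b = 4/5 → 4/5 = 1
a → (b → b) = 4/5 → 1 = 1
(a → (b → b)) → a = 1 → 4/5 = 4/5
~(a → a) → ((a → (b → b)) → a) = 0 → 4/5 = 1
b → a = 4/5 → 4/5 = 1
(b → a) ∨ b = 1 ∨ 4/5 = 1
~a = ~4/5 = 1/5
b ∨ b = 4/5 ∨ 4/5 = 4/5
(b ∨ b) → a = 4/5 → 4/5 = 1
~a ∨ ((b ∨ b) → a) = 1/5 ∨ 1 = 1
((b → a) ∨ b) ↔ (~a ∨ ((b ∨ b) → a)) = 1 ↔ 1 = 1
a ∨ b = 4/5 ∨ 4/5 = 4/5
b ↔ a = 4/5 ↔ 4/5 = 1
(a ∨ b) ∨ (b ↔ a) = 4/5 ∨ 1 = 1
(((b → a) ∨ b) ↔ (~a ∨ ((b ∨ b) → a))) ↔ ((a ∨ b) ∨ (b ↔ a)) = 1 ↔ 1 = 1
(~(a → a) → ((a → (b → b)) → a)) → ((((b → a) ∨ b) ↔ (~a ∨ ((b ∨ b) → a))) ↔ ((a ∨ b) ∨ (b ↔ a))) = 1 → 1 = 1
~a = ~4/5 = 1/5
b ∨ a = 4/5 ∨ 4/5 = 4/5
a ↔ (b ∨ a) = 4/5 ↔ 4/5 = 1
b ↔ a = 4/5 ↔ 4/5 = 1
(b ↔ a) → b = 1 → 4/5 = 4/5
(a ↔ (b ∨ a)) → ((b ↔ a) → b) = 1 → 4/5 = 4/5
~a → ((a ↔ (b ∨ a)) → ((b ↔ a) → b)) = 1/5 → 4/5 = 1
b ∨ b = 4/5 ∨ 4/5 = 4/5
a ∨ (b ∨ b) = 4/5 ∨ 4/5 = 4/5
b ∨ b = 4/5 ∨ 4/5 = 4/5
(b ∨ b) ∨ b = 4/5 ∨ 4/5 = 4/5
a ↔ b = 4/5 ↔ 4/5 = 1
((b ∨ b) ∨ b) → (a ↔ b) = 4/5 → 1 = 1
(a ∨ (b ∨ b)) → (((b ∨ b) ∨ b) → (a ↔ b)) = 4/5 → 1 = 1
b → a = 4/5 → 4/5 = 1
(b → a) → a = 1 → 4/5 = 4/5
~((b → a) → a) = ~4/5 = 1/5
~b = ~4/5 = 1/5
a → ~b = 4/5 → 1/5 = 2/5
~((b → a) → a) ↔ (a → ~b) = 1/5 ↔ 2/5 = 4/5
((a ∨ (b ∨ b)) → (((b ∨ b) ∨ b) → (a ↔ b))) ↔ (~((b → a) → a) ↔ (a → ~b)) = 1 ↔ 4/5 = 4/5
(~a → ((a ↔ (b ∨ a)) → ((b ↔ a) → b))) ↔ (((a ∨ (b ∨ b)) → (((b ∨ b) ∨ b) → (a ↔ b))) ↔ (~((b → a) → a) ↔ (a → ~b))) = 1 ↔ 4/5 = 4/5
((~(a → a) → ((a → (b → b)) → a)) → ((((b → a) ∨ b) ↔ (~a ∨ ((b ∨ b) → a))) ↔ ((a ∨ b) ∨ (b ↔ a)))) ∨ ((~a → ((a ↔ (b ∨ a)) → ((b ↔ a) → b))) ↔ (((a ∨ (b ∨ b)) → (((b ∨ b) ∨ b) → (a ↔ b))) ↔ (~((b → a) → a) ↔ (a → ~b)))) = 1 ∨ 4/5 = 1

1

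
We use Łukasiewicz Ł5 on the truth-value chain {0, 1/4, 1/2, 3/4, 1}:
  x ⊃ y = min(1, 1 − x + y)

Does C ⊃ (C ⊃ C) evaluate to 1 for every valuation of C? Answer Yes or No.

Yes

C = 0 ↦ 1
C = 1/4 ↦ 1
C = 1/2 ↦ 1
C = 3/4 ↦ 1
C = 1 ↦ 1
Every assignment gives a value ≥ 1.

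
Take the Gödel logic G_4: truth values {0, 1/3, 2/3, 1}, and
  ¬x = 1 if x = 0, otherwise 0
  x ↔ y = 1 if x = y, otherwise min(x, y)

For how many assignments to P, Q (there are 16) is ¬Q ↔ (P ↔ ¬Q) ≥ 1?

10

P = 0, Q = 0 ↦ 0  <
P = 0, Q = 1/3 ↦ 0  <
P = 0, Q = 2/3 ↦ 0  <
P = 0, Q = 1 ↦ 0  <
P = 1/3, Q = 0 ↦ 1/3  <
P = 1/3, Q = 1/3 ↦ 1  ≥
P = 1/3, Q = 2/3 ↦ 1  ≥
P = 1/3, Q = 1 ↦ 1  ≥
P = 2/3, Q = 0 ↦ 2/3  <
P = 2/3, Q = 1/3 ↦ 1  ≥
P = 2/3, Q = 2/3 ↦ 1  ≥
P = 2/3, Q = 1 ↦ 1  ≥
P = 1, Q = 0 ↦ 1  ≥
P = 1, Q = 1/3 ↦ 1  ≥
P = 1, Q = 2/3 ↦ 1  ≥
P = 1, Q = 1 ↦ 1  ≥
So 10 of the 16 assignments meet the threshold.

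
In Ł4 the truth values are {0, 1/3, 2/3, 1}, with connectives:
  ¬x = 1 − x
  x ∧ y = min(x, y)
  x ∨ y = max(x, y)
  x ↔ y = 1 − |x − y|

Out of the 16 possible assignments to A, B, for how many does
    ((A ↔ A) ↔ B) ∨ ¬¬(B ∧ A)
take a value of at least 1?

A = 0, B = 0 ↦ 0  <
A = 0, B = 1/3 ↦ 1/3  <
A = 0, B = 2/3 ↦ 2/3  <
A = 0, B = 1 ↦ 1  ≥
A = 1/3, B = 0 ↦ 0  <
A = 1/3, B = 1/3 ↦ 1/3  <
A = 1/3, B = 2/3 ↦ 2/3  <
A = 1/3, B = 1 ↦ 1  ≥
A = 2/3, B = 0 ↦ 0  <
A = 2/3, B = 1/3 ↦ 1/3  <
A = 2/3, B = 2/3 ↦ 2/3  <
A = 2/3, B = 1 ↦ 1  ≥
A = 1, B = 0 ↦ 0  <
A = 1, B = 1/3 ↦ 1/3  <
A = 1, B = 2/3 ↦ 2/3  <
A = 1, B = 1 ↦ 1  ≥
So 4 of the 16 assignments meet the threshold.

4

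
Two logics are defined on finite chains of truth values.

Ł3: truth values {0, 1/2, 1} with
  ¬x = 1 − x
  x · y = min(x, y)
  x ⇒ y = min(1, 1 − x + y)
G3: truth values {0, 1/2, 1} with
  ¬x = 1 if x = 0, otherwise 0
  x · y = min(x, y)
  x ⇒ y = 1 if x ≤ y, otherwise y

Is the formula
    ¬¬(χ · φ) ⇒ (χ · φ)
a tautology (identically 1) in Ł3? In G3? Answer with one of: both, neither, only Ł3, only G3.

In Ł3: every assignment gives 1 — tautology.
In G3: at φ = 1/2, χ = 1/2 the value is 1/2 — not a tautology.

only Ł3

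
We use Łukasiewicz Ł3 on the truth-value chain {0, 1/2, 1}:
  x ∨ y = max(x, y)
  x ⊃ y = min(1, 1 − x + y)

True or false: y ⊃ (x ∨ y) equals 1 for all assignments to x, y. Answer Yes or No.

Yes

x = 0, y = 0 ↦ 1
x = 0, y = 1/2 ↦ 1
x = 0, y = 1 ↦ 1
x = 1/2, y = 0 ↦ 1
x = 1/2, y = 1/2 ↦ 1
x = 1/2, y = 1 ↦ 1
x = 1, y = 0 ↦ 1
x = 1, y = 1/2 ↦ 1
x = 1, y = 1 ↦ 1
Every assignment gives a value ≥ 1.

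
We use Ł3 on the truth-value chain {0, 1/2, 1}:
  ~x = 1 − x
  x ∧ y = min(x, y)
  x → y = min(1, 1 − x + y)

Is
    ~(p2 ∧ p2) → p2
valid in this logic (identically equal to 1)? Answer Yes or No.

No

Counterexample: take p2 = 0.
p2 ∧ p2 = 0 ∧ 0 = 0
~(p2 ∧ p2) = ~0 = 1
~(p2 ∧ p2) → p2 = 1 → 0 = 0
This gives 0 ≠ 1.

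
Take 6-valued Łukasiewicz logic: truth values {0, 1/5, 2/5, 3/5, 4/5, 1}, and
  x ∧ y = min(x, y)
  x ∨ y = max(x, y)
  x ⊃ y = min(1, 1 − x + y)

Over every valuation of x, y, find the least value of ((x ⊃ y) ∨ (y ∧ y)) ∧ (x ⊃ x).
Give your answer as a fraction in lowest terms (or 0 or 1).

Take x = 1, y = 0:
x ⊃ y = 1 ⊃ 0 = 0
y ∧ y = 0 ∧ 0 = 0
(x ⊃ y) ∨ (y ∧ y) = 0 ∨ 0 = 0
x ⊃ x = 1 ⊃ 1 = 1
((x ⊃ y) ∨ (y ∧ y)) ∧ (x ⊃ x) = 0 ∧ 1 = 0
No assignment yields a value below 0, so this is the minimum.

0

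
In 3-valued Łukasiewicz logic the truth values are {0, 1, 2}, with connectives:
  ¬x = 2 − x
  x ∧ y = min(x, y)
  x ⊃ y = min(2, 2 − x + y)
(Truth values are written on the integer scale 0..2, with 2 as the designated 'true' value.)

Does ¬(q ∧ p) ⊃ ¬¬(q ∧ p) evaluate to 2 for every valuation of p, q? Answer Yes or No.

No

Counterexample: take p = 0, q = 0.
q ∧ p = 0 ∧ 0 = 0
¬(q ∧ p) = ¬0 = 2
q ∧ p = 0 ∧ 0 = 0
¬(q ∧ p) = ¬0 = 2
¬¬(q ∧ p) = ¬2 = 0
¬(q ∧ p) ⊃ ¬¬(q ∧ p) = 2 ⊃ 0 = 0
This gives 0 ≠ 2.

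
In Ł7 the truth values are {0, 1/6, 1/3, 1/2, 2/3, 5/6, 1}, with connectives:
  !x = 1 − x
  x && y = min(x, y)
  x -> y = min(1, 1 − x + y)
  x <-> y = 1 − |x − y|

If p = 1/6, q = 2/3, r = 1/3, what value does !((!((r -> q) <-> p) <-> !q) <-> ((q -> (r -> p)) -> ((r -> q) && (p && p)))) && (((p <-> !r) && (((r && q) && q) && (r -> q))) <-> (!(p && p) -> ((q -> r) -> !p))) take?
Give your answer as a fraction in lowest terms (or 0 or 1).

r -> q = 1/3 -> 2/3 = 1
(r -> q) <-> p = 1 <-> 1/6 = 1/6
!((r -> q) <-> p) = !1/6 = 5/6
!q = !2/3 = 1/3
!((r -> q) <-> p) <-> !q = 5/6 <-> 1/3 = 1/2
r -> p = 1/3 -> 1/6 = 5/6
q -> (r -> p) = 2/3 -> 5/6 = 1
r -> q = 1/3 -> 2/3 = 1
p && p = 1/6 && 1/6 = 1/6
(r -> q) && (p && p) = 1 && 1/6 = 1/6
(q -> (r -> p)) -> ((r -> q) && (p && p)) = 1 -> 1/6 = 1/6
(!((r -> q) <-> p) <-> !q) <-> ((q -> (r -> p)) -> ((r -> q) && (p && p))) = 1/2 <-> 1/6 = 2/3
!((!((r -> q) <-> p) <-> !q) <-> ((q -> (r -> p)) -> ((r -> q) && (p && p)))) = !2/3 = 1/3
!r = !1/3 = 2/3
p <-> !r = 1/6 <-> 2/3 = 1/2
r && q = 1/3 && 2/3 = 1/3
(r && q) && q = 1/3 && 2/3 = 1/3
r -> q = 1/3 -> 2/3 = 1
((r && q) && q) && (r -> q) = 1/3 && 1 = 1/3
(p <-> !r) && (((r && q) && q) && (r -> q)) = 1/2 && 1/3 = 1/3
p && p = 1/6 && 1/6 = 1/6
!(p && p) = !1/6 = 5/6
q -> r = 2/3 -> 1/3 = 2/3
!p = !1/6 = 5/6
(q -> r) -> !p = 2/3 -> 5/6 = 1
!(p && p) -> ((q -> r) -> !p) = 5/6 -> 1 = 1
((p <-> !r) && (((r && q) && q) && (r -> q))) <-> (!(p && p) -> ((q -> r) -> !p)) = 1/3 <-> 1 = 1/3
!((!((r -> q) <-> p) <-> !q) <-> ((q -> (r -> p)) -> ((r -> q) && (p && p)))) && (((p <-> !r) && (((r && q) && q) && (r -> q))) <-> (!(p && p) -> ((q -> r) -> !p))) = 1/3 && 1/3 = 1/3

1/3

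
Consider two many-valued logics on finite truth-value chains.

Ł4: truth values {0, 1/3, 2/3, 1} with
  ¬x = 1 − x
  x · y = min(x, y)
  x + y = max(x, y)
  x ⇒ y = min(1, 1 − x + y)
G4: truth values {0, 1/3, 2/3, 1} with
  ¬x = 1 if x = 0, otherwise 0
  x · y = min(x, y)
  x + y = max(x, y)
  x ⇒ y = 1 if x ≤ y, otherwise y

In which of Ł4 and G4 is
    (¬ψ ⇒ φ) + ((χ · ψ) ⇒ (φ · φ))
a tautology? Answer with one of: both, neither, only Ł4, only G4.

only G4

In Ł4: at φ = 0, ψ = 1/3, χ = 1/3 the value is 2/3 — not a tautology.
In G4: every assignment gives 1 — tautology.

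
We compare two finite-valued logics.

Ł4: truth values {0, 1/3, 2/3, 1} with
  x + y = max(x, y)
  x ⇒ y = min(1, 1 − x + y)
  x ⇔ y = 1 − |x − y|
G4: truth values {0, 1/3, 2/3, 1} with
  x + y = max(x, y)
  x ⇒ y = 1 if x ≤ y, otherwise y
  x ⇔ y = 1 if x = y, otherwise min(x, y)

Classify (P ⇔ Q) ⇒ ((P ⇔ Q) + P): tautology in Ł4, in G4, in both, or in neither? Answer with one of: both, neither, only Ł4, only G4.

In Ł4: every assignment gives 1 — tautology.
In G4: every assignment gives 1 — tautology.

both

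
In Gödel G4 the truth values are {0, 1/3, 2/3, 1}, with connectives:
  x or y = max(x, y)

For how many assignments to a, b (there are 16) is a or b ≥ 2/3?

12

a = 0, b = 0 ↦ 0  <
a = 0, b = 1/3 ↦ 1/3  <
a = 0, b = 2/3 ↦ 2/3  ≥
a = 0, b = 1 ↦ 1  ≥
a = 1/3, b = 0 ↦ 1/3  <
a = 1/3, b = 1/3 ↦ 1/3  <
a = 1/3, b = 2/3 ↦ 2/3  ≥
a = 1/3, b = 1 ↦ 1  ≥
a = 2/3, b = 0 ↦ 2/3  ≥
a = 2/3, b = 1/3 ↦ 2/3  ≥
a = 2/3, b = 2/3 ↦ 2/3  ≥
a = 2/3, b = 1 ↦ 1  ≥
a = 1, b = 0 ↦ 1  ≥
a = 1, b = 1/3 ↦ 1  ≥
a = 1, b = 2/3 ↦ 1  ≥
a = 1, b = 1 ↦ 1  ≥
So 12 of the 16 assignments meet the threshold.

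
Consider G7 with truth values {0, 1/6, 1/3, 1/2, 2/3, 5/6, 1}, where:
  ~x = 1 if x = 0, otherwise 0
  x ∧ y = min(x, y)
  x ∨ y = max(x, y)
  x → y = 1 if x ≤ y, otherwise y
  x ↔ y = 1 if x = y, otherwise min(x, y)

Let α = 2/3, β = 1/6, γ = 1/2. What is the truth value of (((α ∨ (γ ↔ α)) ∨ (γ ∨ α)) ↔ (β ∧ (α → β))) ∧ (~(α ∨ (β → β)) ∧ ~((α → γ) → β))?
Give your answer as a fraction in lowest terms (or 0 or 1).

0

γ ↔ α = 1/2 ↔ 2/3 = 1/2
α ∨ (γ ↔ α) = 2/3 ∨ 1/2 = 2/3
γ ∨ α = 1/2 ∨ 2/3 = 2/3
(α ∨ (γ ↔ α)) ∨ (γ ∨ α) = 2/3 ∨ 2/3 = 2/3
α → β = 2/3 → 1/6 = 1/6
β ∧ (α → β) = 1/6 ∧ 1/6 = 1/6
((α ∨ (γ ↔ α)) ∨ (γ ∨ α)) ↔ (β ∧ (α → β)) = 2/3 ↔ 1/6 = 1/6
β → β = 1/6 → 1/6 = 1
α ∨ (β → β) = 2/3 ∨ 1 = 1
~(α ∨ (β → β)) = ~1 = 0
α → γ = 2/3 → 1/2 = 1/2
(α → γ) → β = 1/2 → 1/6 = 1/6
~((α → γ) → β) = ~1/6 = 0
~(α ∨ (β → β)) ∧ ~((α → γ) → β) = 0 ∧ 0 = 0
(((α ∨ (γ ↔ α)) ∨ (γ ∨ α)) ↔ (β ∧ (α → β))) ∧ (~(α ∨ (β → β)) ∧ ~((α → γ) → β)) = 1/6 ∧ 0 = 0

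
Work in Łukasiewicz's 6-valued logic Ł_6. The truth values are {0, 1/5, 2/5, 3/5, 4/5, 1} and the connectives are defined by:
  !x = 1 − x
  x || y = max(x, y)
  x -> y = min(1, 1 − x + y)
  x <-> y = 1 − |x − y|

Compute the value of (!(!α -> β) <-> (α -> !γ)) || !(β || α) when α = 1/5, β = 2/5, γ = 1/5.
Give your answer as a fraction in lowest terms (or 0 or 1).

!α = !1/5 = 4/5
!α -> β = 4/5 -> 2/5 = 3/5
!(!α -> β) = !3/5 = 2/5
!γ = !1/5 = 4/5
α -> !γ = 1/5 -> 4/5 = 1
!(!α -> β) <-> (α -> !γ) = 2/5 <-> 1 = 2/5
β || α = 2/5 || 1/5 = 2/5
!(β || α) = !2/5 = 3/5
(!(!α -> β) <-> (α -> !γ)) || !(β || α) = 2/5 || 3/5 = 3/5

3/5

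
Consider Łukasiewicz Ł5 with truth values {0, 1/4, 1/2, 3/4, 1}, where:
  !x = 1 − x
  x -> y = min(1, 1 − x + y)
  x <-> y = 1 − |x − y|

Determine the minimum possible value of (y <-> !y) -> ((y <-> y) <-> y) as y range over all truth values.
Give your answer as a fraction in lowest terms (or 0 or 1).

Take y = 1/2:
!y = !1/2 = 1/2
y <-> !y = 1/2 <-> 1/2 = 1
y <-> y = 1/2 <-> 1/2 = 1
(y <-> y) <-> y = 1 <-> 1/2 = 1/2
(y <-> !y) -> ((y <-> y) <-> y) = 1 -> 1/2 = 1/2
No assignment yields a value below 1/2, so this is the minimum.

1/2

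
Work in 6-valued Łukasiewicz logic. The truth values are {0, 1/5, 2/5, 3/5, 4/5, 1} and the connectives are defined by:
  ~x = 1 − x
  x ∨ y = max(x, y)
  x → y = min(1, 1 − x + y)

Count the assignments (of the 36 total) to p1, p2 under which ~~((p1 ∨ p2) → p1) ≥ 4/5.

value 1: 21 assignments (counts)
value 4/5: 5 assignments (counts)
value 3/5: 4 assignments
value 2/5: 3 assignments
value 1/5: 2 assignments
value 0: 1 assignment
So 26 of the 36 assignments meet the threshold.

26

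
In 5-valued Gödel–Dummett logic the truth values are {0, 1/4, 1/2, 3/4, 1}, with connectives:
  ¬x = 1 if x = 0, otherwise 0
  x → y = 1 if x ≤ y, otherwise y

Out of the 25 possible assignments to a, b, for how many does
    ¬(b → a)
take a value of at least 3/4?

4

value 1: 4 assignments (counts)
value 0: 21 assignments
So 4 of the 25 assignments meet the threshold.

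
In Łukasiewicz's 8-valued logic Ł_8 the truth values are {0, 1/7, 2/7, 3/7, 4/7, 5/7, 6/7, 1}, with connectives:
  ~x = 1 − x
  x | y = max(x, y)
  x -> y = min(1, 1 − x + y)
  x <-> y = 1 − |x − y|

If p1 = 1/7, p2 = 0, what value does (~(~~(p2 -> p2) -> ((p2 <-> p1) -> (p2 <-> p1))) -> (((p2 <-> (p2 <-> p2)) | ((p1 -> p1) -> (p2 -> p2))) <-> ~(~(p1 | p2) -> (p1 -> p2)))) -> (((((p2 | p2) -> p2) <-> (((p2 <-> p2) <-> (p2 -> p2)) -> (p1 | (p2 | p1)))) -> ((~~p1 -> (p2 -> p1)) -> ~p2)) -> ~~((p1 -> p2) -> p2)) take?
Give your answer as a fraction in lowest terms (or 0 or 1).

1/7

p2 -> p2 = 0 -> 0 = 1
~(p2 -> p2) = ~1 = 0
~~(p2 -> p2) = ~0 = 1
p2 <-> p1 = 0 <-> 1/7 = 6/7
p2 <-> p1 = 0 <-> 1/7 = 6/7
(p2 <-> p1) -> (p2 <-> p1) = 6/7 -> 6/7 = 1
~~(p2 -> p2) -> ((p2 <-> p1) -> (p2 <-> p1)) = 1 -> 1 = 1
~(~~(p2 -> p2) -> ((p2 <-> p1) -> (p2 <-> p1))) = ~1 = 0
p2 <-> p2 = 0 <-> 0 = 1
p2 <-> (p2 <-> p2) = 0 <-> 1 = 0
p1 -> p1 = 1/7 -> 1/7 = 1
p2 -> p2 = 0 -> 0 = 1
(p1 -> p1) -> (p2 -> p2) = 1 -> 1 = 1
(p2 <-> (p2 <-> p2)) | ((p1 -> p1) -> (p2 -> p2)) = 0 | 1 = 1
p1 | p2 = 1/7 | 0 = 1/7
~(p1 | p2) = ~1/7 = 6/7
p1 -> p2 = 1/7 -> 0 = 6/7
~(p1 | p2) -> (p1 -> p2) = 6/7 -> 6/7 = 1
~(~(p1 | p2) -> (p1 -> p2)) = ~1 = 0
((p2 <-> (p2 <-> p2)) | ((p1 -> p1) -> (p2 -> p2))) <-> ~(~(p1 | p2) -> (p1 -> p2)) = 1 <-> 0 = 0
~(~~(p2 -> p2) -> ((p2 <-> p1) -> (p2 <-> p1))) -> (((p2 <-> (p2 <-> p2)) | ((p1 -> p1) -> (p2 -> p2))) <-> ~(~(p1 | p2) -> (p1 -> p2))) = 0 -> 0 = 1
p2 | p2 = 0 | 0 = 0
(p2 | p2) -> p2 = 0 -> 0 = 1
p2 <-> p2 = 0 <-> 0 = 1
p2 -> p2 = 0 -> 0 = 1
(p2 <-> p2) <-> (p2 -> p2) = 1 <-> 1 = 1
p2 | p1 = 0 | 1/7 = 1/7
p1 | (p2 | p1) = 1/7 | 1/7 = 1/7
((p2 <-> p2) <-> (p2 -> p2)) -> (p1 | (p2 | p1)) = 1 -> 1/7 = 1/7
((p2 | p2) -> p2) <-> (((p2 <-> p2) <-> (p2 -> p2)) -> (p1 | (p2 | p1))) = 1 <-> 1/7 = 1/7
~p1 = ~1/7 = 6/7
~~p1 = ~6/7 = 1/7
p2 -> p1 = 0 -> 1/7 = 1
~~p1 -> (p2 -> p1) = 1/7 -> 1 = 1
~p2 = ~0 = 1
(~~p1 -> (p2 -> p1)) -> ~p2 = 1 -> 1 = 1
(((p2 | p2) -> p2) <-> (((p2 <-> p2) <-> (p2 -> p2)) -> (p1 | (p2 | p1)))) -> ((~~p1 -> (p2 -> p1)) -> ~p2) = 1/7 -> 1 = 1
p1 -> p2 = 1/7 -> 0 = 6/7
(p1 -> p2) -> p2 = 6/7 -> 0 = 1/7
~((p1 -> p2) -> p2) = ~1/7 = 6/7
~~((p1 -> p2) -> p2) = ~6/7 = 1/7
((((p2 | p2) -> p2) <-> (((p2 <-> p2) <-> (p2 -> p2)) -> (p1 | (p2 | p1)))) -> ((~~p1 -> (p2 -> p1)) -> ~p2)) -> ~~((p1 -> p2) -> p2) = 1 -> 1/7 = 1/7
(~(~~(p2 -> p2) -> ((p2 <-> p1) -> (p2 <-> p1))) -> (((p2 <-> (p2 <-> p2)) | ((p1 -> p1) -> (p2 -> p2))) <-> ~(~(p1 | p2) -> (p1 -> p2)))) -> (((((p2 | p2) -> p2) <-> (((p2 <-> p2) <-> (p2 -> p2)) -> (p1 | (p2 | p1)))) -> ((~~p1 -> (p2 -> p1)) -> ~p2)) -> ~~((p1 -> p2) -> p2)) = 1 -> 1/7 = 1/7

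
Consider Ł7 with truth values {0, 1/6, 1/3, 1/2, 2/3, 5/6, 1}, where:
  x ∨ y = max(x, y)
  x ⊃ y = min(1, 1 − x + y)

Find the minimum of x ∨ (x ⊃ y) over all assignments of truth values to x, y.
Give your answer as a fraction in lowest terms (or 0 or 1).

1/2

Take x = 1/2, y = 0:
x ⊃ y = 1/2 ⊃ 0 = 1/2
x ∨ (x ⊃ y) = 1/2 ∨ 1/2 = 1/2
No assignment yields a value below 1/2, so this is the minimum.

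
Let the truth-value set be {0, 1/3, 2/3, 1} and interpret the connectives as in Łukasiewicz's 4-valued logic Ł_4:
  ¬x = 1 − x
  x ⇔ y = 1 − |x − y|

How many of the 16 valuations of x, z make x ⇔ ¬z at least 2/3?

10

x = 0, z = 0 ↦ 0  <
x = 0, z = 1/3 ↦ 1/3  <
x = 0, z = 2/3 ↦ 2/3  ≥
x = 0, z = 1 ↦ 1  ≥
x = 1/3, z = 0 ↦ 1/3  <
x = 1/3, z = 1/3 ↦ 2/3  ≥
x = 1/3, z = 2/3 ↦ 1  ≥
x = 1/3, z = 1 ↦ 2/3  ≥
x = 2/3, z = 0 ↦ 2/3  ≥
x = 2/3, z = 1/3 ↦ 1  ≥
x = 2/3, z = 2/3 ↦ 2/3  ≥
x = 2/3, z = 1 ↦ 1/3  <
x = 1, z = 0 ↦ 1  ≥
x = 1, z = 1/3 ↦ 2/3  ≥
x = 1, z = 2/3 ↦ 1/3  <
x = 1, z = 1 ↦ 0  <
So 10 of the 16 assignments meet the threshold.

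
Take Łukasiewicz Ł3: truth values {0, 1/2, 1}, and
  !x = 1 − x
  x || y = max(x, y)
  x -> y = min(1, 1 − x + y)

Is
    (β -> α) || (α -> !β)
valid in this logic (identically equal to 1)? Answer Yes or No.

Counterexample: take α = 1/2, β = 1.
β -> α = 1 -> 1/2 = 1/2
!β = !1 = 0
α -> !β = 1/2 -> 0 = 1/2
(β -> α) || (α -> !β) = 1/2 || 1/2 = 1/2
This gives 1/2 ≠ 1.

No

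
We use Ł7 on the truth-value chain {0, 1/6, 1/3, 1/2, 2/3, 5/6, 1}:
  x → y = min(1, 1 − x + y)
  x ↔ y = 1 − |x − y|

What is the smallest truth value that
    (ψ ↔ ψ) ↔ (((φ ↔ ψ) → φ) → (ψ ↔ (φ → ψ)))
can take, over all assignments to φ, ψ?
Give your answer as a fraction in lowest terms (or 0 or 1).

1/2

Take φ = 1/2, ψ = 0:
ψ ↔ ψ = 0 ↔ 0 = 1
φ ↔ ψ = 1/2 ↔ 0 = 1/2
(φ ↔ ψ) → φ = 1/2 → 1/2 = 1
φ → ψ = 1/2 → 0 = 1/2
ψ ↔ (φ → ψ) = 0 ↔ 1/2 = 1/2
((φ ↔ ψ) → φ) → (ψ ↔ (φ → ψ)) = 1 → 1/2 = 1/2
(ψ ↔ ψ) ↔ (((φ ↔ ψ) → φ) → (ψ ↔ (φ → ψ))) = 1 ↔ 1/2 = 1/2
No assignment yields a value below 1/2, so this is the minimum.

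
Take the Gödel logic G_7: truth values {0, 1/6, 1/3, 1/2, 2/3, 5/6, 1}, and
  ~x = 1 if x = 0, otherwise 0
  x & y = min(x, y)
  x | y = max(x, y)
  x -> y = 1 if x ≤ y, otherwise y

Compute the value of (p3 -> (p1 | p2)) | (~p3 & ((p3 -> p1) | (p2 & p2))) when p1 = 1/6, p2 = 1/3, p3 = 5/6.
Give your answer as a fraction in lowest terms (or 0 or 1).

p1 | p2 = 1/6 | 1/3 = 1/3
p3 -> (p1 | p2) = 5/6 -> 1/3 = 1/3
~p3 = ~5/6 = 0
p3 -> p1 = 5/6 -> 1/6 = 1/6
p2 & p2 = 1/3 & 1/3 = 1/3
(p3 -> p1) | (p2 & p2) = 1/6 | 1/3 = 1/3
~p3 & ((p3 -> p1) | (p2 & p2)) = 0 & 1/3 = 0
(p3 -> (p1 | p2)) | (~p3 & ((p3 -> p1) | (p2 & p2))) = 1/3 | 0 = 1/3

1/3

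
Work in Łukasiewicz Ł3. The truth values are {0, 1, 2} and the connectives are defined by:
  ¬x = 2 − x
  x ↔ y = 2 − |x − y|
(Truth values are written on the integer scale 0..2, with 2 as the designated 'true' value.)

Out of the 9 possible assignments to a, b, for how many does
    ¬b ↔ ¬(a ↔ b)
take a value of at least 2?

4

a = 0, b = 0 ↦ 0  <
a = 0, b = 1 ↦ 2  ≥
a = 0, b = 2 ↦ 0  <
a = 1, b = 0 ↦ 1  <
a = 1, b = 1 ↦ 1  <
a = 1, b = 2 ↦ 1  <
a = 2, b = 0 ↦ 2  ≥
a = 2, b = 1 ↦ 2  ≥
a = 2, b = 2 ↦ 2  ≥
So 4 of the 9 assignments meet the threshold.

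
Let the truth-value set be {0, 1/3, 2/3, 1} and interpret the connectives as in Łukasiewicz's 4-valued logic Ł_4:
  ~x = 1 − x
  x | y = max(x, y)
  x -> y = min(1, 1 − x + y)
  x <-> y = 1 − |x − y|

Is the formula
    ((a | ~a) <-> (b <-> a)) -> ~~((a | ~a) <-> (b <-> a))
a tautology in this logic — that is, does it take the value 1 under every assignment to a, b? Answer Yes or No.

Yes

a = 0, b = 0 ↦ 1
a = 0, b = 1/3 ↦ 1
a = 0, b = 2/3 ↦ 1
a = 0, b = 1 ↦ 1
a = 1/3, b = 0 ↦ 1
a = 1/3, b = 1/3 ↦ 1
a = 1/3, b = 2/3 ↦ 1
a = 1/3, b = 1 ↦ 1
a = 2/3, b = 0 ↦ 1
a = 2/3, b = 1/3 ↦ 1
a = 2/3, b = 2/3 ↦ 1
a = 2/3, b = 1 ↦ 1
a = 1, b = 0 ↦ 1
a = 1, b = 1/3 ↦ 1
a = 1, b = 2/3 ↦ 1
a = 1, b = 1 ↦ 1
Every assignment gives a value ≥ 1.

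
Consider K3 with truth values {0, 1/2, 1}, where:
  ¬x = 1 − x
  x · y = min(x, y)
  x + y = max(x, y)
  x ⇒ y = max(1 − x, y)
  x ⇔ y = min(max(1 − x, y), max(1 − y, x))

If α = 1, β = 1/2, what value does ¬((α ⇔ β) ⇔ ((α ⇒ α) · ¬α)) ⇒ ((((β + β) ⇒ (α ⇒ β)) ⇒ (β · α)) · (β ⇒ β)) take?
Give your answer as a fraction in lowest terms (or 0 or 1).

α ⇔ β = 1 ⇔ 1/2 = 1/2
α ⇒ α = 1 ⇒ 1 = 1
¬α = ¬1 = 0
(α ⇒ α) · ¬α = 1 · 0 = 0
(α ⇔ β) ⇔ ((α ⇒ α) · ¬α) = 1/2 ⇔ 0 = 1/2
¬((α ⇔ β) ⇔ ((α ⇒ α) · ¬α)) = ¬1/2 = 1/2
β + β = 1/2 + 1/2 = 1/2
α ⇒ β = 1 ⇒ 1/2 = 1/2
(β + β) ⇒ (α ⇒ β) = 1/2 ⇒ 1/2 = 1/2
β · α = 1/2 · 1 = 1/2
((β + β) ⇒ (α ⇒ β)) ⇒ (β · α) = 1/2 ⇒ 1/2 = 1/2
β ⇒ β = 1/2 ⇒ 1/2 = 1/2
(((β + β) ⇒ (α ⇒ β)) ⇒ (β · α)) · (β ⇒ β) = 1/2 · 1/2 = 1/2
¬((α ⇔ β) ⇔ ((α ⇒ α) · ¬α)) ⇒ ((((β + β) ⇒ (α ⇒ β)) ⇒ (β · α)) · (β ⇒ β)) = 1/2 ⇒ 1/2 = 1/2

1/2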